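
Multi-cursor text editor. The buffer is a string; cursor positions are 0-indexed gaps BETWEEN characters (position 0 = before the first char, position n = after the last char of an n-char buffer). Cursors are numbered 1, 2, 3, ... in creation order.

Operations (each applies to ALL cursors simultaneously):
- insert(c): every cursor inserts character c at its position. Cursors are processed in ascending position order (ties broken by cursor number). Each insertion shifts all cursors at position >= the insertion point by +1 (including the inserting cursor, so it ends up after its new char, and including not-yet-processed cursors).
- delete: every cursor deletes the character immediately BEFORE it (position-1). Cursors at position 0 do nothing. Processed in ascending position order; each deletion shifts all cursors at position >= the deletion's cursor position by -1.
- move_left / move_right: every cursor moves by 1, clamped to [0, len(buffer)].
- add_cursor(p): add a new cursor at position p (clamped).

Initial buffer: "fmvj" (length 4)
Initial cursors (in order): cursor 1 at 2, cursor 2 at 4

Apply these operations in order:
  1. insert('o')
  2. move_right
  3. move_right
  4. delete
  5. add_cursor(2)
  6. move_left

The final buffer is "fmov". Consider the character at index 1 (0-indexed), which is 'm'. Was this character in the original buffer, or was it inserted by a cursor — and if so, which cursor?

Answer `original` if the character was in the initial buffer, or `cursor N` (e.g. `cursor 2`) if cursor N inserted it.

Answer: original

Derivation:
After op 1 (insert('o')): buffer="fmovjo" (len 6), cursors c1@3 c2@6, authorship ..1..2
After op 2 (move_right): buffer="fmovjo" (len 6), cursors c1@4 c2@6, authorship ..1..2
After op 3 (move_right): buffer="fmovjo" (len 6), cursors c1@5 c2@6, authorship ..1..2
After op 4 (delete): buffer="fmov" (len 4), cursors c1@4 c2@4, authorship ..1.
After op 5 (add_cursor(2)): buffer="fmov" (len 4), cursors c3@2 c1@4 c2@4, authorship ..1.
After op 6 (move_left): buffer="fmov" (len 4), cursors c3@1 c1@3 c2@3, authorship ..1.
Authorship (.=original, N=cursor N): . . 1 .
Index 1: author = original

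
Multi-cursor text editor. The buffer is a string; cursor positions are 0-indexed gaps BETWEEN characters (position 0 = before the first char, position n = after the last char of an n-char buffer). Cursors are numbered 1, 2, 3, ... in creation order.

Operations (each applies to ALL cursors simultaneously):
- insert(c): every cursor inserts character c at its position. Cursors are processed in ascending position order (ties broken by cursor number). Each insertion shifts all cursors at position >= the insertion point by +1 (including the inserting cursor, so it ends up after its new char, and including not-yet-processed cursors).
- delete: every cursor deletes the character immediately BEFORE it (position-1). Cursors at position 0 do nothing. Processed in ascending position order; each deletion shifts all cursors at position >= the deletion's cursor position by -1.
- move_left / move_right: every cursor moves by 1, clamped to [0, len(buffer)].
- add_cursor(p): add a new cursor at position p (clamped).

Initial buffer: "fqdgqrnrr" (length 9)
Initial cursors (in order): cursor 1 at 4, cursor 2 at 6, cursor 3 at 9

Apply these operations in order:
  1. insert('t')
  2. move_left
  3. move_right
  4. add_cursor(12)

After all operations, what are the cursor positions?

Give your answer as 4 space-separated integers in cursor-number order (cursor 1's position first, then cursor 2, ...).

After op 1 (insert('t')): buffer="fqdgtqrtnrrt" (len 12), cursors c1@5 c2@8 c3@12, authorship ....1..2...3
After op 2 (move_left): buffer="fqdgtqrtnrrt" (len 12), cursors c1@4 c2@7 c3@11, authorship ....1..2...3
After op 3 (move_right): buffer="fqdgtqrtnrrt" (len 12), cursors c1@5 c2@8 c3@12, authorship ....1..2...3
After op 4 (add_cursor(12)): buffer="fqdgtqrtnrrt" (len 12), cursors c1@5 c2@8 c3@12 c4@12, authorship ....1..2...3

Answer: 5 8 12 12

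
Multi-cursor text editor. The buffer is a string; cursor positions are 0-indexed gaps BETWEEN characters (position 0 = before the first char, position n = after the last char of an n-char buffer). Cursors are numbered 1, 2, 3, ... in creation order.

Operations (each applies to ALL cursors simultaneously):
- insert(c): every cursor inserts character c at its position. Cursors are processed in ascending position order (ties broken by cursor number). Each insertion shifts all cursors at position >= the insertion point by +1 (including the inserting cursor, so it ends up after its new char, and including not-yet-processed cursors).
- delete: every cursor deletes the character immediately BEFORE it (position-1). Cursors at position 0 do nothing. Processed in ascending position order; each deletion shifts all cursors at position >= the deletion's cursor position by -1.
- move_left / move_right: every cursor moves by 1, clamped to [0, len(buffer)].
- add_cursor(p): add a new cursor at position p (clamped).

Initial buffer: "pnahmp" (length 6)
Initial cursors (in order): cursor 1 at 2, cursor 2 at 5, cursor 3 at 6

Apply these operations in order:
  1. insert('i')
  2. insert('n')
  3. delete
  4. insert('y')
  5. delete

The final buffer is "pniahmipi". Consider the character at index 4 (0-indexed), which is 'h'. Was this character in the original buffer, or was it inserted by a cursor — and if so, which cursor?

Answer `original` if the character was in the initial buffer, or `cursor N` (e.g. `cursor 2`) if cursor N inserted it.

After op 1 (insert('i')): buffer="pniahmipi" (len 9), cursors c1@3 c2@7 c3@9, authorship ..1...2.3
After op 2 (insert('n')): buffer="pninahminpin" (len 12), cursors c1@4 c2@9 c3@12, authorship ..11...22.33
After op 3 (delete): buffer="pniahmipi" (len 9), cursors c1@3 c2@7 c3@9, authorship ..1...2.3
After op 4 (insert('y')): buffer="pniyahmiypiy" (len 12), cursors c1@4 c2@9 c3@12, authorship ..11...22.33
After op 5 (delete): buffer="pniahmipi" (len 9), cursors c1@3 c2@7 c3@9, authorship ..1...2.3
Authorship (.=original, N=cursor N): . . 1 . . . 2 . 3
Index 4: author = original

Answer: original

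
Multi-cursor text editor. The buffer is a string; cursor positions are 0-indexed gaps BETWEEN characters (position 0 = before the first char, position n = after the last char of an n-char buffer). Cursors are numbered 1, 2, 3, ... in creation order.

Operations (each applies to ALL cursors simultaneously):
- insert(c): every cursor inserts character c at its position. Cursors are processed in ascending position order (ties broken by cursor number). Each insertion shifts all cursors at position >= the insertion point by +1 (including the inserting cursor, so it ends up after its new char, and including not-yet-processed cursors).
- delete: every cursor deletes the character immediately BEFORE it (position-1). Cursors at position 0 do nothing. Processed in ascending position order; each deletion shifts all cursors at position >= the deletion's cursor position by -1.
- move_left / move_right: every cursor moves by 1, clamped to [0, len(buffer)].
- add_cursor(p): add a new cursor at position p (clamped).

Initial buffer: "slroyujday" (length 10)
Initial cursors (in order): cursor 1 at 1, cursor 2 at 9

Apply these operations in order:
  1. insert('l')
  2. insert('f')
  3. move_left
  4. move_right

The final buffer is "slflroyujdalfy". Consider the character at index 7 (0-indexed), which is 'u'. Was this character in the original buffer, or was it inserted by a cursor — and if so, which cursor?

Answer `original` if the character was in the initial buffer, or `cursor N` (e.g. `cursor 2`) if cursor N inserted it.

After op 1 (insert('l')): buffer="sllroyujdaly" (len 12), cursors c1@2 c2@11, authorship .1........2.
After op 2 (insert('f')): buffer="slflroyujdalfy" (len 14), cursors c1@3 c2@13, authorship .11........22.
After op 3 (move_left): buffer="slflroyujdalfy" (len 14), cursors c1@2 c2@12, authorship .11........22.
After op 4 (move_right): buffer="slflroyujdalfy" (len 14), cursors c1@3 c2@13, authorship .11........22.
Authorship (.=original, N=cursor N): . 1 1 . . . . . . . . 2 2 .
Index 7: author = original

Answer: original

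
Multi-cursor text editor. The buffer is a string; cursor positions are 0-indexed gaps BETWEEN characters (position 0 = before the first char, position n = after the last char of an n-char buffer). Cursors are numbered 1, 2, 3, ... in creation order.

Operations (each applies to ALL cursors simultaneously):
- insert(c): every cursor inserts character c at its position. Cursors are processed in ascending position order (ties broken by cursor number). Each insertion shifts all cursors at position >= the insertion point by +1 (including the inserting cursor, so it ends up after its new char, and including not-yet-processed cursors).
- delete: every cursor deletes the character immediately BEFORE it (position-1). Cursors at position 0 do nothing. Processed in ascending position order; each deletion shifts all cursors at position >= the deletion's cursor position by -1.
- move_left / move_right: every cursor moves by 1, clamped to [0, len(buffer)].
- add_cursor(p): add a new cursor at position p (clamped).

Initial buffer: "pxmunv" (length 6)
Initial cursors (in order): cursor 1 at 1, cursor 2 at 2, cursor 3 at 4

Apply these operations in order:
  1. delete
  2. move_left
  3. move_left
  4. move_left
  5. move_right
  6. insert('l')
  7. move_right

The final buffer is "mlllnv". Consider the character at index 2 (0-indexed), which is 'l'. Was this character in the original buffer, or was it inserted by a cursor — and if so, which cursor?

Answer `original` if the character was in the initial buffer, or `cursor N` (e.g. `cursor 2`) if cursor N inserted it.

Answer: cursor 2

Derivation:
After op 1 (delete): buffer="mnv" (len 3), cursors c1@0 c2@0 c3@1, authorship ...
After op 2 (move_left): buffer="mnv" (len 3), cursors c1@0 c2@0 c3@0, authorship ...
After op 3 (move_left): buffer="mnv" (len 3), cursors c1@0 c2@0 c3@0, authorship ...
After op 4 (move_left): buffer="mnv" (len 3), cursors c1@0 c2@0 c3@0, authorship ...
After op 5 (move_right): buffer="mnv" (len 3), cursors c1@1 c2@1 c3@1, authorship ...
After op 6 (insert('l')): buffer="mlllnv" (len 6), cursors c1@4 c2@4 c3@4, authorship .123..
After op 7 (move_right): buffer="mlllnv" (len 6), cursors c1@5 c2@5 c3@5, authorship .123..
Authorship (.=original, N=cursor N): . 1 2 3 . .
Index 2: author = 2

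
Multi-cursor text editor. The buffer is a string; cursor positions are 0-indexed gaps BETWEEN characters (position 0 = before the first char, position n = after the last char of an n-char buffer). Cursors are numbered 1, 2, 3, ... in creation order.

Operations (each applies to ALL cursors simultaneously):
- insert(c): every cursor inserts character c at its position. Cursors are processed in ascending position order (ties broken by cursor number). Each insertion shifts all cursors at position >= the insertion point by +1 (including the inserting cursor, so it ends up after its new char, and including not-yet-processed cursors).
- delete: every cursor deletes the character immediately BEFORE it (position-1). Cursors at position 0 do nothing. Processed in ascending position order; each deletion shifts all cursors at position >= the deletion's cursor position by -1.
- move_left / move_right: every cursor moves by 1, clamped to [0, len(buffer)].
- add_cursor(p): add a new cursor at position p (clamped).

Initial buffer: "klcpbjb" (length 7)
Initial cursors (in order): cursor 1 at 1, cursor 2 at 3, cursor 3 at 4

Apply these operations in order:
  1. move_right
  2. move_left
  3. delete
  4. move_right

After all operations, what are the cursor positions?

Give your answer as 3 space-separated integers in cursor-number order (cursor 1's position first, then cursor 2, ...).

Answer: 1 2 2

Derivation:
After op 1 (move_right): buffer="klcpbjb" (len 7), cursors c1@2 c2@4 c3@5, authorship .......
After op 2 (move_left): buffer="klcpbjb" (len 7), cursors c1@1 c2@3 c3@4, authorship .......
After op 3 (delete): buffer="lbjb" (len 4), cursors c1@0 c2@1 c3@1, authorship ....
After op 4 (move_right): buffer="lbjb" (len 4), cursors c1@1 c2@2 c3@2, authorship ....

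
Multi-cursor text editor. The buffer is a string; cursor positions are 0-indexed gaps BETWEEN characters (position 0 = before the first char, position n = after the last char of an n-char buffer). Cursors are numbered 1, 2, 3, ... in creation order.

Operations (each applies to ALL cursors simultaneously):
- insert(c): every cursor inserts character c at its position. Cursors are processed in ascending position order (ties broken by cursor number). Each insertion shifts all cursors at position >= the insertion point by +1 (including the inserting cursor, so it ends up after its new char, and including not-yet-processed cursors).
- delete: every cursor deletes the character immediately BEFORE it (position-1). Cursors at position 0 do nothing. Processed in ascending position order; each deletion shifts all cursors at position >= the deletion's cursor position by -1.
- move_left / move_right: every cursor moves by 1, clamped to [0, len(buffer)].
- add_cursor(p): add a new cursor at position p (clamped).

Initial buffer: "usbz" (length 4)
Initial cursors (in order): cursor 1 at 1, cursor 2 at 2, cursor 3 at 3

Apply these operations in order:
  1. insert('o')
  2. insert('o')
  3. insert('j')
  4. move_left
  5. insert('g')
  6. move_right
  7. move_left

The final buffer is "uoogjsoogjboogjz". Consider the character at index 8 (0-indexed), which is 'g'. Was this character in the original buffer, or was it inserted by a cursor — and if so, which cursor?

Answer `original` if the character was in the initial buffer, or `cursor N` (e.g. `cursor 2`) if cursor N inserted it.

After op 1 (insert('o')): buffer="uosoboz" (len 7), cursors c1@2 c2@4 c3@6, authorship .1.2.3.
After op 2 (insert('o')): buffer="uoosoobooz" (len 10), cursors c1@3 c2@6 c3@9, authorship .11.22.33.
After op 3 (insert('j')): buffer="uoojsoojboojz" (len 13), cursors c1@4 c2@8 c3@12, authorship .111.222.333.
After op 4 (move_left): buffer="uoojsoojboojz" (len 13), cursors c1@3 c2@7 c3@11, authorship .111.222.333.
After op 5 (insert('g')): buffer="uoogjsoogjboogjz" (len 16), cursors c1@4 c2@9 c3@14, authorship .1111.2222.3333.
After op 6 (move_right): buffer="uoogjsoogjboogjz" (len 16), cursors c1@5 c2@10 c3@15, authorship .1111.2222.3333.
After op 7 (move_left): buffer="uoogjsoogjboogjz" (len 16), cursors c1@4 c2@9 c3@14, authorship .1111.2222.3333.
Authorship (.=original, N=cursor N): . 1 1 1 1 . 2 2 2 2 . 3 3 3 3 .
Index 8: author = 2

Answer: cursor 2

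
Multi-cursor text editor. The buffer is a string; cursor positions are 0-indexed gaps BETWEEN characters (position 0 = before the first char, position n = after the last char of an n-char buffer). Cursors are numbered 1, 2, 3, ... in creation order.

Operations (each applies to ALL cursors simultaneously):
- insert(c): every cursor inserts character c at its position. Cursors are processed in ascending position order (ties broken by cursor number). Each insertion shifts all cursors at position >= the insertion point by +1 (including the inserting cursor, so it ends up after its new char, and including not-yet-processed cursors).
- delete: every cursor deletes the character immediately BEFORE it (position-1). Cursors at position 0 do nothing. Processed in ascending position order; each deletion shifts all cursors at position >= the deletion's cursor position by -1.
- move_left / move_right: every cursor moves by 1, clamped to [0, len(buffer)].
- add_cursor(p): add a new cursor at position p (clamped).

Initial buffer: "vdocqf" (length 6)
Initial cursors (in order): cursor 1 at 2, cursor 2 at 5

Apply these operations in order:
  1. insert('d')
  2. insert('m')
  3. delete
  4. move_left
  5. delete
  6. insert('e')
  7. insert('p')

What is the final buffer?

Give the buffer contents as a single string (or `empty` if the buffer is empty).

After op 1 (insert('d')): buffer="vddocqdf" (len 8), cursors c1@3 c2@7, authorship ..1...2.
After op 2 (insert('m')): buffer="vddmocqdmf" (len 10), cursors c1@4 c2@9, authorship ..11...22.
After op 3 (delete): buffer="vddocqdf" (len 8), cursors c1@3 c2@7, authorship ..1...2.
After op 4 (move_left): buffer="vddocqdf" (len 8), cursors c1@2 c2@6, authorship ..1...2.
After op 5 (delete): buffer="vdocdf" (len 6), cursors c1@1 c2@4, authorship .1..2.
After op 6 (insert('e')): buffer="vedocedf" (len 8), cursors c1@2 c2@6, authorship .11..22.
After op 7 (insert('p')): buffer="vepdocepdf" (len 10), cursors c1@3 c2@8, authorship .111..222.

Answer: vepdocepdf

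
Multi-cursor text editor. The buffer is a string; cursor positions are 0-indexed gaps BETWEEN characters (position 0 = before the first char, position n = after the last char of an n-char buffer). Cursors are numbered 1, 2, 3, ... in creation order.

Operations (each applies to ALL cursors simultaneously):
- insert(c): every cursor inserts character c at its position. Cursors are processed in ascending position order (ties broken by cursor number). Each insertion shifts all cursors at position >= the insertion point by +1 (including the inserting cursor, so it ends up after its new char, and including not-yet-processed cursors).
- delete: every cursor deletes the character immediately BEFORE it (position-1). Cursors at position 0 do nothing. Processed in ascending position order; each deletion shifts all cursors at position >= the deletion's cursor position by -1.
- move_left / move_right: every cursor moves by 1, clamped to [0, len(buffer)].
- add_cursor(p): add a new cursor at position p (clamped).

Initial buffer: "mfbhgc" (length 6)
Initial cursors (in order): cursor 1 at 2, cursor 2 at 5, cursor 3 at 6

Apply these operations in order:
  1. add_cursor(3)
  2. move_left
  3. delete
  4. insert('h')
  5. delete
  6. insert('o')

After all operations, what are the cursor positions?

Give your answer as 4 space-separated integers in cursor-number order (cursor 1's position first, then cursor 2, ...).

Answer: 2 5 5 2

Derivation:
After op 1 (add_cursor(3)): buffer="mfbhgc" (len 6), cursors c1@2 c4@3 c2@5 c3@6, authorship ......
After op 2 (move_left): buffer="mfbhgc" (len 6), cursors c1@1 c4@2 c2@4 c3@5, authorship ......
After op 3 (delete): buffer="bc" (len 2), cursors c1@0 c4@0 c2@1 c3@1, authorship ..
After op 4 (insert('h')): buffer="hhbhhc" (len 6), cursors c1@2 c4@2 c2@5 c3@5, authorship 14.23.
After op 5 (delete): buffer="bc" (len 2), cursors c1@0 c4@0 c2@1 c3@1, authorship ..
After op 6 (insert('o')): buffer="oobooc" (len 6), cursors c1@2 c4@2 c2@5 c3@5, authorship 14.23.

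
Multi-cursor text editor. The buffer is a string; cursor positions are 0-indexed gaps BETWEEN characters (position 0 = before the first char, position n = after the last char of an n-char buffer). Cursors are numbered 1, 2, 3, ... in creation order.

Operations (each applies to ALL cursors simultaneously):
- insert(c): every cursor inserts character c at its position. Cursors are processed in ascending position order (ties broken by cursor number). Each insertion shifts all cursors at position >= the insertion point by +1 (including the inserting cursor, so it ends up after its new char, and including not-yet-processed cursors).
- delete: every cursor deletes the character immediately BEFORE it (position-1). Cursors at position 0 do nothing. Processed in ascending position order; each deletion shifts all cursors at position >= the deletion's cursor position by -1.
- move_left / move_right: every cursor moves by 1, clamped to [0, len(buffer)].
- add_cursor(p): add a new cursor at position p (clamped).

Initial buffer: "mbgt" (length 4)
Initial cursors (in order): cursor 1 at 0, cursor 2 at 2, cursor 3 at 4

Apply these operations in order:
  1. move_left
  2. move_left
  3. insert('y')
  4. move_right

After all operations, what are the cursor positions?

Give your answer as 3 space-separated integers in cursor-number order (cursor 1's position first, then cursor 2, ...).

After op 1 (move_left): buffer="mbgt" (len 4), cursors c1@0 c2@1 c3@3, authorship ....
After op 2 (move_left): buffer="mbgt" (len 4), cursors c1@0 c2@0 c3@2, authorship ....
After op 3 (insert('y')): buffer="yymbygt" (len 7), cursors c1@2 c2@2 c3@5, authorship 12..3..
After op 4 (move_right): buffer="yymbygt" (len 7), cursors c1@3 c2@3 c3@6, authorship 12..3..

Answer: 3 3 6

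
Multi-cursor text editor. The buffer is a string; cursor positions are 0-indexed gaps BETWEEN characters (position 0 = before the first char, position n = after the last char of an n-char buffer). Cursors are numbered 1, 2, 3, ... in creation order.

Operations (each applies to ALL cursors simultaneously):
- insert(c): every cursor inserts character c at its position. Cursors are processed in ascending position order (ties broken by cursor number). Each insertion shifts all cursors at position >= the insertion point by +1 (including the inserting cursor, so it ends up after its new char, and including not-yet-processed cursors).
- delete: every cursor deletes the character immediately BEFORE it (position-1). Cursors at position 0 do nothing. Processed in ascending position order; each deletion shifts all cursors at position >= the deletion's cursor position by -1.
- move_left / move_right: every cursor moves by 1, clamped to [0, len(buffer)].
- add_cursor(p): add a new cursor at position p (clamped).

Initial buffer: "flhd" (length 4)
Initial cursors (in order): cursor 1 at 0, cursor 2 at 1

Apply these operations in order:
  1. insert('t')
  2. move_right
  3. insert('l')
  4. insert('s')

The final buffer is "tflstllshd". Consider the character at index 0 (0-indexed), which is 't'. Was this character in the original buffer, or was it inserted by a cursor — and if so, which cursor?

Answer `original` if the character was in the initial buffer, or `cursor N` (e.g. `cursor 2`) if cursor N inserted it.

Answer: cursor 1

Derivation:
After op 1 (insert('t')): buffer="tftlhd" (len 6), cursors c1@1 c2@3, authorship 1.2...
After op 2 (move_right): buffer="tftlhd" (len 6), cursors c1@2 c2@4, authorship 1.2...
After op 3 (insert('l')): buffer="tfltllhd" (len 8), cursors c1@3 c2@6, authorship 1.12.2..
After op 4 (insert('s')): buffer="tflstllshd" (len 10), cursors c1@4 c2@8, authorship 1.112.22..
Authorship (.=original, N=cursor N): 1 . 1 1 2 . 2 2 . .
Index 0: author = 1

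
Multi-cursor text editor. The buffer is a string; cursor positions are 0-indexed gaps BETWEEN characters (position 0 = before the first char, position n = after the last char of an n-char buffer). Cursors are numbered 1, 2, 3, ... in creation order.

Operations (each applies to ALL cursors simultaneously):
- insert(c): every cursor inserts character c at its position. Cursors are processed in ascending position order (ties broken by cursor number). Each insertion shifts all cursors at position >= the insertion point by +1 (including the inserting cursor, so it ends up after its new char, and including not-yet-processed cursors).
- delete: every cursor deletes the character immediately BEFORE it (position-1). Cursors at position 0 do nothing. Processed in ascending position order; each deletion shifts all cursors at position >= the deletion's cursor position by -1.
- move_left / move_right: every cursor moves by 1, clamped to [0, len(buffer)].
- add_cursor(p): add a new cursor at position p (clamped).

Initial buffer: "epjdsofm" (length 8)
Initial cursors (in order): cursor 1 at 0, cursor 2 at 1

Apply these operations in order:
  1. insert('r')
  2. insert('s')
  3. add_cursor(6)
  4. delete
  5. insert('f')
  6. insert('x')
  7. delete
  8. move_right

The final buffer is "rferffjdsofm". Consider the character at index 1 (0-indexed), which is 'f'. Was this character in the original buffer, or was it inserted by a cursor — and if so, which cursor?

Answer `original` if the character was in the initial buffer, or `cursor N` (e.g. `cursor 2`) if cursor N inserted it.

After op 1 (insert('r')): buffer="rerpjdsofm" (len 10), cursors c1@1 c2@3, authorship 1.2.......
After op 2 (insert('s')): buffer="rserspjdsofm" (len 12), cursors c1@2 c2@5, authorship 11.22.......
After op 3 (add_cursor(6)): buffer="rserspjdsofm" (len 12), cursors c1@2 c2@5 c3@6, authorship 11.22.......
After op 4 (delete): buffer="rerjdsofm" (len 9), cursors c1@1 c2@3 c3@3, authorship 1.2......
After op 5 (insert('f')): buffer="rferffjdsofm" (len 12), cursors c1@2 c2@6 c3@6, authorship 11.223......
After op 6 (insert('x')): buffer="rfxerffxxjdsofm" (len 15), cursors c1@3 c2@9 c3@9, authorship 111.22323......
After op 7 (delete): buffer="rferffjdsofm" (len 12), cursors c1@2 c2@6 c3@6, authorship 11.223......
After op 8 (move_right): buffer="rferffjdsofm" (len 12), cursors c1@3 c2@7 c3@7, authorship 11.223......
Authorship (.=original, N=cursor N): 1 1 . 2 2 3 . . . . . .
Index 1: author = 1

Answer: cursor 1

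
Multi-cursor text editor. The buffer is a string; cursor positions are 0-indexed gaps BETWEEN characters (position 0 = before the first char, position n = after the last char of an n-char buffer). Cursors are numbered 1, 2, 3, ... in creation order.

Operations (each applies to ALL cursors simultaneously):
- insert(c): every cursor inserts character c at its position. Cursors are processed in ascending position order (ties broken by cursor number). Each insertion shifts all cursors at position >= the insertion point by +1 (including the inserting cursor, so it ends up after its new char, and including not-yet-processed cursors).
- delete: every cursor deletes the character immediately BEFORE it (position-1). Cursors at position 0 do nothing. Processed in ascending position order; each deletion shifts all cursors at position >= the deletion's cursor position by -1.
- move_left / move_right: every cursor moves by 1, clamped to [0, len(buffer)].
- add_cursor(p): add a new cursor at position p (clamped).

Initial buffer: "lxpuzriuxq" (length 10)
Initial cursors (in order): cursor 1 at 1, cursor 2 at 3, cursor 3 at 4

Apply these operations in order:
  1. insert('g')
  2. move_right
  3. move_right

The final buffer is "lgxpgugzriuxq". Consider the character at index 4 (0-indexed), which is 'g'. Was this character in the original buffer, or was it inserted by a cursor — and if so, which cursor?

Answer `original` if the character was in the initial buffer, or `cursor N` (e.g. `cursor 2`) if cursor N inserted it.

After op 1 (insert('g')): buffer="lgxpgugzriuxq" (len 13), cursors c1@2 c2@5 c3@7, authorship .1..2.3......
After op 2 (move_right): buffer="lgxpgugzriuxq" (len 13), cursors c1@3 c2@6 c3@8, authorship .1..2.3......
After op 3 (move_right): buffer="lgxpgugzriuxq" (len 13), cursors c1@4 c2@7 c3@9, authorship .1..2.3......
Authorship (.=original, N=cursor N): . 1 . . 2 . 3 . . . . . .
Index 4: author = 2

Answer: cursor 2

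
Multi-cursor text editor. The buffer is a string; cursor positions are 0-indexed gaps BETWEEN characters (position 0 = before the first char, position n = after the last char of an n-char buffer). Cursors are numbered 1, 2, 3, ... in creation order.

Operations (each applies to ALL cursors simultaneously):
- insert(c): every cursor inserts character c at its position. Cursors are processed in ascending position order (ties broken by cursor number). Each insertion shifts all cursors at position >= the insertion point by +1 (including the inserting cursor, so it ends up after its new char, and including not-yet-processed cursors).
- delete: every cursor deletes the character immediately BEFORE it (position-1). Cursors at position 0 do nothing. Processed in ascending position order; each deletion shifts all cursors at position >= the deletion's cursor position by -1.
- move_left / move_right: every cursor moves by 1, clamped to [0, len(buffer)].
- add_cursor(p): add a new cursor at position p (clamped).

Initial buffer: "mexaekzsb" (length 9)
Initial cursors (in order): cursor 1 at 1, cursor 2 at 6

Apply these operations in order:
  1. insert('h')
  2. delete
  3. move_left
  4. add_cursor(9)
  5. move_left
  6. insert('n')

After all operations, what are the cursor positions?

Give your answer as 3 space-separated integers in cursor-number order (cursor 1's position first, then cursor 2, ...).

Answer: 1 6 11

Derivation:
After op 1 (insert('h')): buffer="mhexaekhzsb" (len 11), cursors c1@2 c2@8, authorship .1.....2...
After op 2 (delete): buffer="mexaekzsb" (len 9), cursors c1@1 c2@6, authorship .........
After op 3 (move_left): buffer="mexaekzsb" (len 9), cursors c1@0 c2@5, authorship .........
After op 4 (add_cursor(9)): buffer="mexaekzsb" (len 9), cursors c1@0 c2@5 c3@9, authorship .........
After op 5 (move_left): buffer="mexaekzsb" (len 9), cursors c1@0 c2@4 c3@8, authorship .........
After op 6 (insert('n')): buffer="nmexanekzsnb" (len 12), cursors c1@1 c2@6 c3@11, authorship 1....2....3.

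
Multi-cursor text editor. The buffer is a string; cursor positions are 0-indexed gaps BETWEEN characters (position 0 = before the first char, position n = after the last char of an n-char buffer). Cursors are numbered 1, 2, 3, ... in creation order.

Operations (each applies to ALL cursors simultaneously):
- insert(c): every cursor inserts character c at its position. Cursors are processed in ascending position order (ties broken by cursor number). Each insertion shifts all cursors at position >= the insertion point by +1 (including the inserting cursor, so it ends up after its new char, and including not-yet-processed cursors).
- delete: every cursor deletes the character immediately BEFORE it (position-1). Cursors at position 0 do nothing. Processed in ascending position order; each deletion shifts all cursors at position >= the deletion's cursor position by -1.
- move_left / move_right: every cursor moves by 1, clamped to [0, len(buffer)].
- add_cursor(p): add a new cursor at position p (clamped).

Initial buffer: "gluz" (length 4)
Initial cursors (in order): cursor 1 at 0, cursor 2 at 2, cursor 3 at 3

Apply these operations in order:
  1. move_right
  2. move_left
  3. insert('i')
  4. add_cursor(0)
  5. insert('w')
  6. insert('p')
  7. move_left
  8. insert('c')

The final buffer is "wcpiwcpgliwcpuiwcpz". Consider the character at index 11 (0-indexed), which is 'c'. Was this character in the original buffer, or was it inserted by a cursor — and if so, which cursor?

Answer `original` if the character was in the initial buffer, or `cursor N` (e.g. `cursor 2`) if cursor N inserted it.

After op 1 (move_right): buffer="gluz" (len 4), cursors c1@1 c2@3 c3@4, authorship ....
After op 2 (move_left): buffer="gluz" (len 4), cursors c1@0 c2@2 c3@3, authorship ....
After op 3 (insert('i')): buffer="igliuiz" (len 7), cursors c1@1 c2@4 c3@6, authorship 1..2.3.
After op 4 (add_cursor(0)): buffer="igliuiz" (len 7), cursors c4@0 c1@1 c2@4 c3@6, authorship 1..2.3.
After op 5 (insert('w')): buffer="wiwgliwuiwz" (len 11), cursors c4@1 c1@3 c2@7 c3@10, authorship 411..22.33.
After op 6 (insert('p')): buffer="wpiwpgliwpuiwpz" (len 15), cursors c4@2 c1@5 c2@10 c3@14, authorship 44111..222.333.
After op 7 (move_left): buffer="wpiwpgliwpuiwpz" (len 15), cursors c4@1 c1@4 c2@9 c3@13, authorship 44111..222.333.
After op 8 (insert('c')): buffer="wcpiwcpgliwcpuiwcpz" (len 19), cursors c4@2 c1@6 c2@12 c3@17, authorship 4441111..2222.3333.
Authorship (.=original, N=cursor N): 4 4 4 1 1 1 1 . . 2 2 2 2 . 3 3 3 3 .
Index 11: author = 2

Answer: cursor 2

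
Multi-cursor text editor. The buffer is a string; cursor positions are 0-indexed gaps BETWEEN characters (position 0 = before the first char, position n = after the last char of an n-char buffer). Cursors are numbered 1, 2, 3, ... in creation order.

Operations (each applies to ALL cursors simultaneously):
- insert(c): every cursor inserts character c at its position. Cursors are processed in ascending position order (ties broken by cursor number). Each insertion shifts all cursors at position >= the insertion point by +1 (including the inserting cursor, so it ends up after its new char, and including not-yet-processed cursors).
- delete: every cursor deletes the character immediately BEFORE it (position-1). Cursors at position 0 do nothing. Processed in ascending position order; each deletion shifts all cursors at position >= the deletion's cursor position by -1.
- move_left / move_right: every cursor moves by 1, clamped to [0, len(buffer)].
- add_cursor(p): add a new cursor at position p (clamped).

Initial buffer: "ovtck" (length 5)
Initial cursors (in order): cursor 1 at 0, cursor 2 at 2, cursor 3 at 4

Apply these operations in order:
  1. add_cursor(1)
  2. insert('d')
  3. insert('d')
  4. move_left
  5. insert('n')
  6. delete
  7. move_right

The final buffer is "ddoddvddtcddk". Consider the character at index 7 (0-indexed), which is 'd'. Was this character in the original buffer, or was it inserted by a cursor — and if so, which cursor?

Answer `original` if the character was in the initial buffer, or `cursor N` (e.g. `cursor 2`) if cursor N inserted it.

Answer: cursor 2

Derivation:
After op 1 (add_cursor(1)): buffer="ovtck" (len 5), cursors c1@0 c4@1 c2@2 c3@4, authorship .....
After op 2 (insert('d')): buffer="dodvdtcdk" (len 9), cursors c1@1 c4@3 c2@5 c3@8, authorship 1.4.2..3.
After op 3 (insert('d')): buffer="ddoddvddtcddk" (len 13), cursors c1@2 c4@5 c2@8 c3@12, authorship 11.44.22..33.
After op 4 (move_left): buffer="ddoddvddtcddk" (len 13), cursors c1@1 c4@4 c2@7 c3@11, authorship 11.44.22..33.
After op 5 (insert('n')): buffer="dndodndvdndtcdndk" (len 17), cursors c1@2 c4@6 c2@10 c3@15, authorship 111.444.222..333.
After op 6 (delete): buffer="ddoddvddtcddk" (len 13), cursors c1@1 c4@4 c2@7 c3@11, authorship 11.44.22..33.
After op 7 (move_right): buffer="ddoddvddtcddk" (len 13), cursors c1@2 c4@5 c2@8 c3@12, authorship 11.44.22..33.
Authorship (.=original, N=cursor N): 1 1 . 4 4 . 2 2 . . 3 3 .
Index 7: author = 2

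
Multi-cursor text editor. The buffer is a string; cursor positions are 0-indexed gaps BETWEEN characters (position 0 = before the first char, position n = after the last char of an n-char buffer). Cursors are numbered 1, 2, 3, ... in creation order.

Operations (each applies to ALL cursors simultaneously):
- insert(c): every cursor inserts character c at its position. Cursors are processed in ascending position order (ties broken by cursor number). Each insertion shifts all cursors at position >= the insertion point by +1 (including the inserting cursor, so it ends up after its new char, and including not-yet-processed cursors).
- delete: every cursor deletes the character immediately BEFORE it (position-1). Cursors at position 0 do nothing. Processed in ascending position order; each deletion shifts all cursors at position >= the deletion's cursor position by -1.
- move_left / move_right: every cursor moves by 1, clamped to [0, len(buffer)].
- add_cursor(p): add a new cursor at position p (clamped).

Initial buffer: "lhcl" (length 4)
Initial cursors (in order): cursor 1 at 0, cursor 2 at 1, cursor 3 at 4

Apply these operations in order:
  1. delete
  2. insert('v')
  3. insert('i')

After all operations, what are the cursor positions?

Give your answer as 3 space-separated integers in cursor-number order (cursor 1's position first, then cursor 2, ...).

After op 1 (delete): buffer="hc" (len 2), cursors c1@0 c2@0 c3@2, authorship ..
After op 2 (insert('v')): buffer="vvhcv" (len 5), cursors c1@2 c2@2 c3@5, authorship 12..3
After op 3 (insert('i')): buffer="vviihcvi" (len 8), cursors c1@4 c2@4 c3@8, authorship 1212..33

Answer: 4 4 8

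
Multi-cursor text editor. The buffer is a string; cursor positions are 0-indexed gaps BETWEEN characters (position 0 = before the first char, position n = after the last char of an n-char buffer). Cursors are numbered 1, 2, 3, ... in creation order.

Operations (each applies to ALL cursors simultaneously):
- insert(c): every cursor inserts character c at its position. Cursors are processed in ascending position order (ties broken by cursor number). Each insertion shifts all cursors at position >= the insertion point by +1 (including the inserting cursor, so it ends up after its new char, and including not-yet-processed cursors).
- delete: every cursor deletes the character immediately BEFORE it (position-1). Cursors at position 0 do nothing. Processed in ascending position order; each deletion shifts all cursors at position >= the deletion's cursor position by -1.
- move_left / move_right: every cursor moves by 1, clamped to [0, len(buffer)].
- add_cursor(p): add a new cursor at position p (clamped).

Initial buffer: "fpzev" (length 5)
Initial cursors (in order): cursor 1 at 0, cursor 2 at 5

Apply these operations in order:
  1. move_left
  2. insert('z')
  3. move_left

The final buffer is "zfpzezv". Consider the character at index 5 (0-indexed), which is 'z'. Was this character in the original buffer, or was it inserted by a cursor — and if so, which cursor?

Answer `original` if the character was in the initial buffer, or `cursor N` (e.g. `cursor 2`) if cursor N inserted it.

After op 1 (move_left): buffer="fpzev" (len 5), cursors c1@0 c2@4, authorship .....
After op 2 (insert('z')): buffer="zfpzezv" (len 7), cursors c1@1 c2@6, authorship 1....2.
After op 3 (move_left): buffer="zfpzezv" (len 7), cursors c1@0 c2@5, authorship 1....2.
Authorship (.=original, N=cursor N): 1 . . . . 2 .
Index 5: author = 2

Answer: cursor 2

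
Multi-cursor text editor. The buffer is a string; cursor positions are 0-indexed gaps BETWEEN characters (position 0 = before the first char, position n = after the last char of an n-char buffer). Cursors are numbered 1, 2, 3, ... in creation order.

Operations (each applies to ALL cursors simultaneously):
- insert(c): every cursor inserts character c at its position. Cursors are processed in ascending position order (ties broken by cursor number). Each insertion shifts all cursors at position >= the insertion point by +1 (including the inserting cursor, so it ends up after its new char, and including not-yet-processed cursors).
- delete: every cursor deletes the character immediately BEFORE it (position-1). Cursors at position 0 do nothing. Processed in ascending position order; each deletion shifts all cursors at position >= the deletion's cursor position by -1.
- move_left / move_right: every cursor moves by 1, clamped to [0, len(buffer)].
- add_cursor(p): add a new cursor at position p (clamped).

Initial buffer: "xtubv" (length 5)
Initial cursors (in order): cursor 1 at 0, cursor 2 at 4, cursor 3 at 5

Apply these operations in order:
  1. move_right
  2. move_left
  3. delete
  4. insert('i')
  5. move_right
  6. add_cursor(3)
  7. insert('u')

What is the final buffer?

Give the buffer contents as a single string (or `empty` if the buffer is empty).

Answer: ixutuiivuu

Derivation:
After op 1 (move_right): buffer="xtubv" (len 5), cursors c1@1 c2@5 c3@5, authorship .....
After op 2 (move_left): buffer="xtubv" (len 5), cursors c1@0 c2@4 c3@4, authorship .....
After op 3 (delete): buffer="xtv" (len 3), cursors c1@0 c2@2 c3@2, authorship ...
After op 4 (insert('i')): buffer="ixtiiv" (len 6), cursors c1@1 c2@5 c3@5, authorship 1..23.
After op 5 (move_right): buffer="ixtiiv" (len 6), cursors c1@2 c2@6 c3@6, authorship 1..23.
After op 6 (add_cursor(3)): buffer="ixtiiv" (len 6), cursors c1@2 c4@3 c2@6 c3@6, authorship 1..23.
After op 7 (insert('u')): buffer="ixutuiivuu" (len 10), cursors c1@3 c4@5 c2@10 c3@10, authorship 1.1.423.23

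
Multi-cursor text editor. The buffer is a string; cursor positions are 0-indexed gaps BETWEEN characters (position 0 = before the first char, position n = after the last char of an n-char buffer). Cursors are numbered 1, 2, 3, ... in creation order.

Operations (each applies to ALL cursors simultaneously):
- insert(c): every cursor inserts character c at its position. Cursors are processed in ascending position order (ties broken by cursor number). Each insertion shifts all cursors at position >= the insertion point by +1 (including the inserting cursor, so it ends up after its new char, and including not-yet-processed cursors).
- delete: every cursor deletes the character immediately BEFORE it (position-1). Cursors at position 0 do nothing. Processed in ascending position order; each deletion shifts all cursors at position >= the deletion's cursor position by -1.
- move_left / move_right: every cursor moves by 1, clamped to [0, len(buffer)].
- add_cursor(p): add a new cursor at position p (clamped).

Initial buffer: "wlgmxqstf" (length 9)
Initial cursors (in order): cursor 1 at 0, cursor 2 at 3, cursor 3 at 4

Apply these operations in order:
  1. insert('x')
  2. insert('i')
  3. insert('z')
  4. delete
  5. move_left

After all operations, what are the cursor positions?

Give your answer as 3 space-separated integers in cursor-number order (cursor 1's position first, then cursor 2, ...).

Answer: 1 6 9

Derivation:
After op 1 (insert('x')): buffer="xwlgxmxxqstf" (len 12), cursors c1@1 c2@5 c3@7, authorship 1...2.3.....
After op 2 (insert('i')): buffer="xiwlgximxixqstf" (len 15), cursors c1@2 c2@7 c3@10, authorship 11...22.33.....
After op 3 (insert('z')): buffer="xizwlgxizmxizxqstf" (len 18), cursors c1@3 c2@9 c3@13, authorship 111...222.333.....
After op 4 (delete): buffer="xiwlgximxixqstf" (len 15), cursors c1@2 c2@7 c3@10, authorship 11...22.33.....
After op 5 (move_left): buffer="xiwlgximxixqstf" (len 15), cursors c1@1 c2@6 c3@9, authorship 11...22.33.....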